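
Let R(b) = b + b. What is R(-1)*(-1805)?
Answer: 3610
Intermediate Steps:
R(b) = 2*b
R(-1)*(-1805) = (2*(-1))*(-1805) = -2*(-1805) = 3610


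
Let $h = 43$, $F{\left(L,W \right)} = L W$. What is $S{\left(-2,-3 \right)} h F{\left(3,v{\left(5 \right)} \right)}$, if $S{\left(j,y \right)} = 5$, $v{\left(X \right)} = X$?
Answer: $3225$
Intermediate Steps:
$S{\left(-2,-3 \right)} h F{\left(3,v{\left(5 \right)} \right)} = 5 \cdot 43 \cdot 3 \cdot 5 = 215 \cdot 15 = 3225$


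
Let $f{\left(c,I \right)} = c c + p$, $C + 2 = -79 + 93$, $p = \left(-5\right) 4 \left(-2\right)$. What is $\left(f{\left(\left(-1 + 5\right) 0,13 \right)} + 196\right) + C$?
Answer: $248$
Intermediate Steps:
$p = 40$ ($p = \left(-20\right) \left(-2\right) = 40$)
$C = 12$ ($C = -2 + \left(-79 + 93\right) = -2 + 14 = 12$)
$f{\left(c,I \right)} = 40 + c^{2}$ ($f{\left(c,I \right)} = c c + 40 = c^{2} + 40 = 40 + c^{2}$)
$\left(f{\left(\left(-1 + 5\right) 0,13 \right)} + 196\right) + C = \left(\left(40 + \left(\left(-1 + 5\right) 0\right)^{2}\right) + 196\right) + 12 = \left(\left(40 + \left(4 \cdot 0\right)^{2}\right) + 196\right) + 12 = \left(\left(40 + 0^{2}\right) + 196\right) + 12 = \left(\left(40 + 0\right) + 196\right) + 12 = \left(40 + 196\right) + 12 = 236 + 12 = 248$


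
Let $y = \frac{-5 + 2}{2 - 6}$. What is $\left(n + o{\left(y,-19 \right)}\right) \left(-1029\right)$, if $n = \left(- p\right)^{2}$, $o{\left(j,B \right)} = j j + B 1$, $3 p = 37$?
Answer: $- \frac{6602407}{48} \approx -1.3755 \cdot 10^{5}$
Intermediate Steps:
$p = \frac{37}{3}$ ($p = \frac{1}{3} \cdot 37 = \frac{37}{3} \approx 12.333$)
$y = \frac{3}{4}$ ($y = - \frac{3}{-4} = \left(-3\right) \left(- \frac{1}{4}\right) = \frac{3}{4} \approx 0.75$)
$o{\left(j,B \right)} = B + j^{2}$ ($o{\left(j,B \right)} = j^{2} + B = B + j^{2}$)
$n = \frac{1369}{9}$ ($n = \left(\left(-1\right) \frac{37}{3}\right)^{2} = \left(- \frac{37}{3}\right)^{2} = \frac{1369}{9} \approx 152.11$)
$\left(n + o{\left(y,-19 \right)}\right) \left(-1029\right) = \left(\frac{1369}{9} - \left(19 - \left(\frac{3}{4}\right)^{2}\right)\right) \left(-1029\right) = \left(\frac{1369}{9} + \left(-19 + \frac{9}{16}\right)\right) \left(-1029\right) = \left(\frac{1369}{9} - \frac{295}{16}\right) \left(-1029\right) = \frac{19249}{144} \left(-1029\right) = - \frac{6602407}{48}$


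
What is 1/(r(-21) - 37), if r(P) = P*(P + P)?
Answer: 1/845 ≈ 0.0011834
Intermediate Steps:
r(P) = 2*P² (r(P) = P*(2*P) = 2*P²)
1/(r(-21) - 37) = 1/(2*(-21)² - 37) = 1/(2*441 - 37) = 1/(882 - 37) = 1/845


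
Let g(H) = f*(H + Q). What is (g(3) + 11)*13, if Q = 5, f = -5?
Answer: -377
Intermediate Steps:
g(H) = -25 - 5*H (g(H) = -5*(H + 5) = -5*(5 + H) = -25 - 5*H)
(g(3) + 11)*13 = ((-25 - 5*3) + 11)*13 = ((-25 - 15) + 11)*13 = (-40 + 11)*13 = -29*13 = -377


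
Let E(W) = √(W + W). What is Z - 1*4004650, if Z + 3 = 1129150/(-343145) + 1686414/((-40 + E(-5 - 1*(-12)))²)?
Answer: -15707578642715142/3923388911 + 33728280*√14/628849 ≈ -4.0034e+6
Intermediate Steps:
E(W) = √2*√W (E(W) = √(2*W) = √2*√W)
Z = -39247/6239 + 1686414/(-40 + √14)² (Z = -3 + (1129150/(-343145) + 1686414/((-40 + √2*√(-5 - 1*(-12)))²)) = -3 + (1129150*(-1/343145) + 1686414/((-40 + √2*√(-5 + 12))²)) = -3 + (-20530/6239 + 1686414/((-40 + √2*√7)²)) = -3 + (-20530/6239 + 1686414/((-40 + √14)²)) = -3 + (-20530/6239 + 1686414/(-40 + √14)²) = -39247/6239 + 1686414/(-40 + √14)² ≈ 1276.5)
Z - 1*4004650 = (4220759721008/3923388911 + 33728280*√14/628849) - 1*4004650 = (4220759721008/3923388911 + 33728280*√14/628849) - 4004650 = -15707578642715142/3923388911 + 33728280*√14/628849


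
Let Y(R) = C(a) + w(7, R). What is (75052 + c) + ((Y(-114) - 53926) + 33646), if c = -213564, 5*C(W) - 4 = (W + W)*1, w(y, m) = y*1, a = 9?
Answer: -793903/5 ≈ -1.5878e+5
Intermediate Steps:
w(y, m) = y
C(W) = ⅘ + 2*W/5 (C(W) = ⅘ + ((W + W)*1)/5 = ⅘ + ((2*W)*1)/5 = ⅘ + (2*W)/5 = ⅘ + 2*W/5)
Y(R) = 57/5 (Y(R) = (⅘ + (⅖)*9) + 7 = (⅘ + 18/5) + 7 = 22/5 + 7 = 57/5)
(75052 + c) + ((Y(-114) - 53926) + 33646) = (75052 - 213564) + ((57/5 - 53926) + 33646) = -138512 + (-269573/5 + 33646) = -138512 - 101343/5 = -793903/5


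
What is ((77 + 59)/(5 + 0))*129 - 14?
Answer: 17474/5 ≈ 3494.8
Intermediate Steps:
((77 + 59)/(5 + 0))*129 - 14 = (136/5)*129 - 14 = 17544/5 - 14 = 17474/5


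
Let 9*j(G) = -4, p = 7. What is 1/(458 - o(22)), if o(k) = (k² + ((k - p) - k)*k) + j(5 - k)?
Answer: 9/1156 ≈ 0.0077855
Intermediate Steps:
j(G) = -4/9 (j(G) = (⅑)*(-4) = -4/9)
o(k) = -4/9 + k² - 7*k (o(k) = (k² + ((k - 1*7) - k)*k) - 4/9 = (k² + ((k - 7) - k)*k) - 4/9 = (k² + ((-7 + k) - k)*k) - 4/9 = (k² - 7*k) - 4/9 = -4/9 + k² - 7*k)
1/(458 - o(22)) = 1/(458 - (-4/9 + 22² - 7*22)) = 1/(458 - (-4/9 + 484 - 154)) = 1/(458 - 1*2966/9) = 1/(458 - 2966/9) = 1/(1156/9) = 9/1156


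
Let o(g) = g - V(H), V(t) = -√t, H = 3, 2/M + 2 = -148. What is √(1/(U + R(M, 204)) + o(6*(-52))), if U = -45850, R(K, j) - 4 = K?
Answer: √(-3688759185056937 + 11822945279401*√3)/3438451 ≈ 17.614*I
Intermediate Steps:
M = -1/75 (M = 2/(-2 - 148) = 2/(-150) = 2*(-1/150) = -1/75 ≈ -0.013333)
R(K, j) = 4 + K
o(g) = g + √3 (o(g) = g - (-1)*√3 = g + √3)
√(1/(U + R(M, 204)) + o(6*(-52))) = √(1/(-45850 + (4 - 1/75)) + (6*(-52) + √3)) = √(1/(-45850 + 299/75) + (-312 + √3)) = √(1/(-3438451/75) + (-312 + √3)) = √(-75/3438451 + (-312 + √3)) = √(-1072796787/3438451 + √3)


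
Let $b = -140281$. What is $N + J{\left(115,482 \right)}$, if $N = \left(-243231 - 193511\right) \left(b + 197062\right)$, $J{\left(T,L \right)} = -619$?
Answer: $-24798648121$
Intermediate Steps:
$N = -24798647502$ ($N = \left(-243231 - 193511\right) \left(-140281 + 197062\right) = \left(-436742\right) 56781 = -24798647502$)
$N + J{\left(115,482 \right)} = -24798647502 - 619 = -24798648121$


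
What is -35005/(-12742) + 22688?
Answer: 289125501/12742 ≈ 22691.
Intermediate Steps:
-35005/(-12742) + 22688 = -35005*(-1/12742) + 22688 = 35005/12742 + 22688 = 289125501/12742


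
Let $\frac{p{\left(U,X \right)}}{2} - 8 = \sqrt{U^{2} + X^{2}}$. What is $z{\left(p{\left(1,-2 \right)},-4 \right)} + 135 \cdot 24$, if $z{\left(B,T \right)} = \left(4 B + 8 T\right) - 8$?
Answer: $3264 + 8 \sqrt{5} \approx 3281.9$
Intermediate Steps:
$p{\left(U,X \right)} = 16 + 2 \sqrt{U^{2} + X^{2}}$
$z{\left(B,T \right)} = -8 + 4 B + 8 T$
$z{\left(p{\left(1,-2 \right)},-4 \right)} + 135 \cdot 24 = \left(-8 + 4 \left(16 + 2 \sqrt{1^{2} + \left(-2\right)^{2}}\right) + 8 \left(-4\right)\right) + 135 \cdot 24 = \left(-8 + 4 \left(16 + 2 \sqrt{1 + 4}\right) - 32\right) + 3240 = \left(-8 + 4 \left(16 + 2 \sqrt{5}\right) - 32\right) + 3240 = \left(-8 + \left(64 + 8 \sqrt{5}\right) - 32\right) + 3240 = \left(24 + 8 \sqrt{5}\right) + 3240 = 3264 + 8 \sqrt{5}$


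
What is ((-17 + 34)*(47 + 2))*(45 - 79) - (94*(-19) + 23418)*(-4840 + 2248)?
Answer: 56041822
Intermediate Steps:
((-17 + 34)*(47 + 2))*(45 - 79) - (94*(-19) + 23418)*(-4840 + 2248) = (17*49)*(-34) - (-1786 + 23418)*(-2592) = 833*(-34) - 21632*(-2592) = -28322 - 1*(-56070144) = -28322 + 56070144 = 56041822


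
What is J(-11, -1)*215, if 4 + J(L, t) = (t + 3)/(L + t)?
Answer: -5375/6 ≈ -895.83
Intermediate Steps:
J(L, t) = -4 + (3 + t)/(L + t) (J(L, t) = -4 + (t + 3)/(L + t) = -4 + (3 + t)/(L + t))
J(-11, -1)*215 = ((3 - 4*(-11) - 3*(-1))/(-11 - 1))*215 = ((3 + 44 + 3)/(-12))*215 = -1/12*50*215 = -25/6*215 = -5375/6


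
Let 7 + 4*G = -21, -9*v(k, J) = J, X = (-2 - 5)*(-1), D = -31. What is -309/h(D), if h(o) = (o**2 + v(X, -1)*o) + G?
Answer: -2781/8555 ≈ -0.32507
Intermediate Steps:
X = 7 (X = -7*(-1) = 7)
v(k, J) = -J/9
G = -7 (G = -7/4 + (1/4)*(-21) = -7/4 - 21/4 = -7)
h(o) = -7 + o**2 + o/9 (h(o) = (o**2 + (-1/9*(-1))*o) - 7 = (o**2 + o/9) - 7 = -7 + o**2 + o/9)
-309/h(D) = -309/(-7 + (-31)**2 + (1/9)*(-31)) = -309/(-7 + 961 - 31/9) = -309/8555/9 = -309*9/8555 = -2781/8555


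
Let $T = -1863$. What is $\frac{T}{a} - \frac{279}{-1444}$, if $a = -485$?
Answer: $\frac{2825487}{700340} \approx 4.0344$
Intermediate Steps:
$\frac{T}{a} - \frac{279}{-1444} = - \frac{1863}{-485} - \frac{279}{-1444} = \left(-1863\right) \left(- \frac{1}{485}\right) - - \frac{279}{1444} = \frac{1863}{485} + \frac{279}{1444} = \frac{2825487}{700340}$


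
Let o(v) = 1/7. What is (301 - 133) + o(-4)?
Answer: 1177/7 ≈ 168.14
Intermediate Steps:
o(v) = ⅐
(301 - 133) + o(-4) = (301 - 133) + ⅐ = 168 + ⅐ = 1177/7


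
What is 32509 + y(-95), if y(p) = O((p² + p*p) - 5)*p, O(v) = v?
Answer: -1681766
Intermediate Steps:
y(p) = p*(-5 + 2*p²) (y(p) = ((p² + p*p) - 5)*p = ((p² + p²) - 5)*p = (2*p² - 5)*p = (-5 + 2*p²)*p = p*(-5 + 2*p²))
32509 + y(-95) = 32509 - 95*(-5 + 2*(-95)²) = 32509 - 95*(-5 + 2*9025) = 32509 - 95*(-5 + 18050) = 32509 - 95*18045 = 32509 - 1714275 = -1681766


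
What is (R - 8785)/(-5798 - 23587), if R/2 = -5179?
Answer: 2127/3265 ≈ 0.65145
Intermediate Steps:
R = -10358 (R = 2*(-5179) = -10358)
(R - 8785)/(-5798 - 23587) = (-10358 - 8785)/(-5798 - 23587) = -19143/(-29385) = -19143*(-1/29385) = 2127/3265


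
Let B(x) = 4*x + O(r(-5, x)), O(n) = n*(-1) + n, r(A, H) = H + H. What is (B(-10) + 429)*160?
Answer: 62240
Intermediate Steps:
r(A, H) = 2*H
O(n) = 0 (O(n) = -n + n = 0)
B(x) = 4*x (B(x) = 4*x + 0 = 4*x)
(B(-10) + 429)*160 = (4*(-10) + 429)*160 = (-40 + 429)*160 = 389*160 = 62240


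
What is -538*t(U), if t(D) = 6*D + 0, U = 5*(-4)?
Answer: 64560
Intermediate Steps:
U = -20
t(D) = 6*D
-538*t(U) = -3228*(-20) = -538*(-120) = 64560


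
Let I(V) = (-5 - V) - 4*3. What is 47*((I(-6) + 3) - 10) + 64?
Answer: -782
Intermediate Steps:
I(V) = -17 - V (I(V) = (-5 - V) - 12 = -17 - V)
47*((I(-6) + 3) - 10) + 64 = 47*(((-17 - 1*(-6)) + 3) - 10) + 64 = 47*(((-17 + 6) + 3) - 10) + 64 = 47*((-11 + 3) - 10) + 64 = 47*(-8 - 10) + 64 = 47*(-18) + 64 = -846 + 64 = -782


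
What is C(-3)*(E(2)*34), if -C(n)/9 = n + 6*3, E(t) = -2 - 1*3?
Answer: 22950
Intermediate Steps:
E(t) = -5 (E(t) = -2 - 3 = -5)
C(n) = -162 - 9*n (C(n) = -9*(n + 6*3) = -9*(n + 18) = -9*(18 + n) = -162 - 9*n)
C(-3)*(E(2)*34) = (-162 - 9*(-3))*(-5*34) = (-162 + 27)*(-170) = -135*(-170) = 22950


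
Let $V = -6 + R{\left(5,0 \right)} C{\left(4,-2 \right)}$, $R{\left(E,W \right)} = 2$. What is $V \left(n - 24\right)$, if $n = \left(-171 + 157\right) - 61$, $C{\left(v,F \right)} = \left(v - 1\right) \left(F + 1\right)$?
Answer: $1188$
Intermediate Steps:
$C{\left(v,F \right)} = \left(1 + F\right) \left(-1 + v\right)$ ($C{\left(v,F \right)} = \left(-1 + v\right) \left(1 + F\right) = \left(1 + F\right) \left(-1 + v\right)$)
$V = -12$ ($V = -6 + 2 \left(-1 + 4 - -2 - 8\right) = -6 + 2 \left(-1 + 4 + 2 - 8\right) = -6 + 2 \left(-3\right) = -6 - 6 = -12$)
$n = -75$ ($n = -14 - 61 = -75$)
$V \left(n - 24\right) = - 12 \left(-75 - 24\right) = \left(-12\right) \left(-99\right) = 1188$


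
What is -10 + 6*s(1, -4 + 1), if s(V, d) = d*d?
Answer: 44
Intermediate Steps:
s(V, d) = d²
-10 + 6*s(1, -4 + 1) = -10 + 6*(-4 + 1)² = -10 + 6*(-3)² = -10 + 6*9 = -10 + 54 = 44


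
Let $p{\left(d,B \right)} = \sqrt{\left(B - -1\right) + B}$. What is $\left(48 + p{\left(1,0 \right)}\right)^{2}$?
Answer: $2401$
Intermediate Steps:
$p{\left(d,B \right)} = \sqrt{1 + 2 B}$ ($p{\left(d,B \right)} = \sqrt{\left(B + 1\right) + B} = \sqrt{\left(1 + B\right) + B} = \sqrt{1 + 2 B}$)
$\left(48 + p{\left(1,0 \right)}\right)^{2} = \left(48 + \sqrt{1 + 2 \cdot 0}\right)^{2} = \left(48 + \sqrt{1 + 0}\right)^{2} = \left(48 + \sqrt{1}\right)^{2} = \left(48 + 1\right)^{2} = 49^{2} = 2401$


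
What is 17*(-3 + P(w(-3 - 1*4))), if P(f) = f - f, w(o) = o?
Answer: -51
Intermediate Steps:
P(f) = 0
17*(-3 + P(w(-3 - 1*4))) = 17*(-3 + 0) = 17*(-3) = -51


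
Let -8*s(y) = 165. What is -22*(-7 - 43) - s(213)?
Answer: 8965/8 ≈ 1120.6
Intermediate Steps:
s(y) = -165/8 (s(y) = -1/8*165 = -165/8)
-22*(-7 - 43) - s(213) = -22*(-7 - 43) - 1*(-165/8) = -22*(-50) + 165/8 = 1100 + 165/8 = 8965/8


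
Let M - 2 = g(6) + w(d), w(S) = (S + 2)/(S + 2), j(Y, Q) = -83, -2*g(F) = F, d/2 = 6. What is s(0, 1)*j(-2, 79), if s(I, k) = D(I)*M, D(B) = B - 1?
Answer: 0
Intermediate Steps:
d = 12 (d = 2*6 = 12)
D(B) = -1 + B
g(F) = -F/2
w(S) = 1 (w(S) = (2 + S)/(2 + S) = 1)
M = 0 (M = 2 + (-1/2*6 + 1) = 2 + (-3 + 1) = 2 - 2 = 0)
s(I, k) = 0 (s(I, k) = (-1 + I)*0 = 0)
s(0, 1)*j(-2, 79) = 0*(-83) = 0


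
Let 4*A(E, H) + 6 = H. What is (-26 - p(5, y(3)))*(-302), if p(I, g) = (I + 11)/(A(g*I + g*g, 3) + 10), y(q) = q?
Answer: 309852/37 ≈ 8374.4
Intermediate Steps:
A(E, H) = -3/2 + H/4
p(I, g) = 44/37 + 4*I/37 (p(I, g) = (I + 11)/((-3/2 + (1/4)*3) + 10) = (11 + I)/((-3/2 + 3/4) + 10) = (11 + I)/(-3/4 + 10) = (11 + I)/(37/4) = (11 + I)*(4/37) = 44/37 + 4*I/37)
(-26 - p(5, y(3)))*(-302) = (-26 - (44/37 + (4/37)*5))*(-302) = (-26 - (44/37 + 20/37))*(-302) = (-26 - 1*64/37)*(-302) = (-26 - 64/37)*(-302) = -1026/37*(-302) = 309852/37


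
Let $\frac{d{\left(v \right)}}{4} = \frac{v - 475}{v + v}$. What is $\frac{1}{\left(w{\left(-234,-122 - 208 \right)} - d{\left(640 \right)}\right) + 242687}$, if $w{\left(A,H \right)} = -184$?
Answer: $\frac{64}{15520159} \approx 4.1237 \cdot 10^{-6}$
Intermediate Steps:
$d{\left(v \right)} = \frac{2 \left(-475 + v\right)}{v}$ ($d{\left(v \right)} = 4 \frac{v - 475}{v + v} = 4 \frac{-475 + v}{2 v} = \frac{2 \left(-475 + v\right)}{v}$)
$\frac{1}{\left(w{\left(-234,-122 - 208 \right)} - d{\left(640 \right)}\right) + 242687} = \frac{1}{\left(-184 - \left(2 - \frac{950}{640}\right)\right) + 242687} = \frac{1}{\left(-184 - \left(2 - \frac{95}{64}\right)\right) + 242687} = \frac{1}{\left(-184 - \frac{33}{64}\right) + 242687} = \frac{1}{- \frac{11809}{64} + 242687} = \frac{1}{\frac{15520159}{64}} = \frac{64}{15520159}$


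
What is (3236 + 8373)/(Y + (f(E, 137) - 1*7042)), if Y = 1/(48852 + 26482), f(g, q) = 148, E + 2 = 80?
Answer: -874552406/519352595 ≈ -1.6839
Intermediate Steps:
E = 78 (E = -2 + 80 = 78)
Y = 1/75334 ≈ 1.3274e-5
(3236 + 8373)/(Y + (f(E, 137) - 1*7042)) = (3236 + 8373)/(1/75334 + (148 - 1*7042)) = 11609/(1/75334 + (148 - 7042)) = 11609/(1/75334 - 6894) = 11609/(-519352595/75334) = 11609*(-75334/519352595) = -874552406/519352595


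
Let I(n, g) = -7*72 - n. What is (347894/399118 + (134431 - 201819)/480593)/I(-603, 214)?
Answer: 70149828679/9494759190213 ≈ 0.0073883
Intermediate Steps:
I(n, g) = -504 - n
(347894/399118 + (134431 - 201819)/480593)/I(-603, 214) = (347894/399118 + (134431 - 201819)/480593)/(-504 - 1*(-603)) = (347894*(1/399118) - 67388*1/480593)/(-504 + 603) = (173947/199559 - 67388/480593)/99 = (70149828679/95906658487)*(1/99) = 70149828679/9494759190213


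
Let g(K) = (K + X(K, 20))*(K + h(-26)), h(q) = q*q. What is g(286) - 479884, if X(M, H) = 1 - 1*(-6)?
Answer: -198018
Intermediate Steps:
h(q) = q²
X(M, H) = 7 (X(M, H) = 1 + 6 = 7)
g(K) = (7 + K)*(676 + K) (g(K) = (K + 7)*(K + (-26)²) = (7 + K)*(K + 676) = (7 + K)*(676 + K))
g(286) - 479884 = (4732 + 286² + 683*286) - 479884 = (4732 + 81796 + 195338) - 479884 = 281866 - 479884 = -198018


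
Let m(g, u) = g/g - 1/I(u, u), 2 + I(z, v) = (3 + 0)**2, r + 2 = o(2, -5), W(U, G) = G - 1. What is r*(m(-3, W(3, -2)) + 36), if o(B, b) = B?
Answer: 0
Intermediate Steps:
W(U, G) = -1 + G
r = 0 (r = -2 + 2 = 0)
I(z, v) = 7 (I(z, v) = -2 + (3 + 0)**2 = -2 + 3**2 = -2 + 9 = 7)
m(g, u) = 6/7 (m(g, u) = g/g - 1/7 = 1 - 1*1/7 = 1 - 1/7 = 6/7)
r*(m(-3, W(3, -2)) + 36) = 0*(6/7 + 36) = 0*(258/7) = 0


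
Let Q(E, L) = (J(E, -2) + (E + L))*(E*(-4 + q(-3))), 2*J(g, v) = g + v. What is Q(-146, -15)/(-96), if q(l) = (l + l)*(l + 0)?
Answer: -120085/24 ≈ -5003.5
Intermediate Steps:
q(l) = 2*l**2 (q(l) = (2*l)*l = 2*l**2)
J(g, v) = g/2 + v/2 (J(g, v) = (g + v)/2 = g/2 + v/2)
Q(E, L) = 14*E*(-1 + L + 3*E/2) (Q(E, L) = ((E/2 + (1/2)*(-2)) + (E + L))*(E*(-4 + 2*(-3)**2)) = ((E/2 - 1) + (E + L))*(E*(-4 + 2*9)) = ((-1 + E/2) + (E + L))*(E*(-4 + 18)) = (-1 + L + 3*E/2)*(E*14) = (-1 + L + 3*E/2)*(14*E) = 14*E*(-1 + L + 3*E/2))
Q(-146, -15)/(-96) = (7*(-146)*(-2 + 2*(-15) + 3*(-146)))/(-96) = (7*(-146)*(-2 - 30 - 438))*(-1/96) = (7*(-146)*(-470))*(-1/96) = 480340*(-1/96) = -120085/24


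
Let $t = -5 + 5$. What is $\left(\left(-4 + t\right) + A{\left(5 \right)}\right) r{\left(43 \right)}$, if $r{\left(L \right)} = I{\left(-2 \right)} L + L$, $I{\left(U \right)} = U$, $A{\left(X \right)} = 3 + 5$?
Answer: $-172$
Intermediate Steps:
$A{\left(X \right)} = 8$
$r{\left(L \right)} = - L$ ($r{\left(L \right)} = - 2 L + L = - L$)
$t = 0$
$\left(\left(-4 + t\right) + A{\left(5 \right)}\right) r{\left(43 \right)} = \left(\left(-4 + 0\right) + 8\right) \left(\left(-1\right) 43\right) = \left(-4 + 8\right) \left(-43\right) = 4 \left(-43\right) = -172$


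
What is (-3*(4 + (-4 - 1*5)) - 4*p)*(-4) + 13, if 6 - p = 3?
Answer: 1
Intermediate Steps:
p = 3 (p = 6 - 1*3 = 6 - 3 = 3)
(-3*(4 + (-4 - 1*5)) - 4*p)*(-4) + 13 = (-3*(4 + (-4 - 1*5)) - 4*3)*(-4) + 13 = (-3*(4 + (-4 - 5)) - 12)*(-4) + 13 = (-3*(4 - 9) - 12)*(-4) + 13 = (-3*(-5) - 12)*(-4) + 13 = (15 - 12)*(-4) + 13 = 3*(-4) + 13 = -12 + 13 = 1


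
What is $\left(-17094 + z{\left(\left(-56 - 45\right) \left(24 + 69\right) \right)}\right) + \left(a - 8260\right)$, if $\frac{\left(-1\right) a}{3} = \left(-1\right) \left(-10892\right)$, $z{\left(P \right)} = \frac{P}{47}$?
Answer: $- \frac{2736803}{47} \approx -58230.0$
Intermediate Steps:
$z{\left(P \right)} = \frac{P}{47}$ ($z{\left(P \right)} = P \frac{1}{47} = \frac{P}{47}$)
$a = -32676$ ($a = - 3 \left(\left(-1\right) \left(-10892\right)\right) = \left(-3\right) 10892 = -32676$)
$\left(-17094 + z{\left(\left(-56 - 45\right) \left(24 + 69\right) \right)}\right) + \left(a - 8260\right) = \left(-17094 + \frac{\left(-56 - 45\right) \left(24 + 69\right)}{47}\right) - 40936 = \left(-17094 + \frac{\left(-101\right) 93}{47}\right) - 40936 = \left(-17094 + \frac{1}{47} \left(-9393\right)\right) - 40936 = \left(-17094 - \frac{9393}{47}\right) - 40936 = - \frac{812811}{47} - 40936 = - \frac{2736803}{47}$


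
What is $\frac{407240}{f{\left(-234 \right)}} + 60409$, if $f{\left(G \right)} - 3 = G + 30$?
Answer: $\frac{11734969}{201} \approx 58383.0$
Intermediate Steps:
$f{\left(G \right)} = 33 + G$ ($f{\left(G \right)} = 3 + \left(G + 30\right) = 3 + \left(30 + G\right) = 33 + G$)
$\frac{407240}{f{\left(-234 \right)}} + 60409 = \frac{407240}{33 - 234} + 60409 = \frac{407240}{-201} + 60409 = 407240 \left(- \frac{1}{201}\right) + 60409 = - \frac{407240}{201} + 60409 = \frac{11734969}{201}$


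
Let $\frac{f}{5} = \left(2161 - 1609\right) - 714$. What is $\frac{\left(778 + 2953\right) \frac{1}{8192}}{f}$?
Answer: $- \frac{3731}{6635520} \approx -0.00056228$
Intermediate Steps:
$f = -810$ ($f = 5 \left(\left(2161 - 1609\right) - 714\right) = 5 \left(552 - 714\right) = 5 \left(-162\right) = -810$)
$\frac{\left(778 + 2953\right) \frac{1}{8192}}{f} = \frac{\left(778 + 2953\right) \frac{1}{8192}}{-810} = 3731 \cdot \frac{1}{8192} \left(- \frac{1}{810}\right) = \frac{3731}{8192} \left(- \frac{1}{810}\right) = - \frac{3731}{6635520}$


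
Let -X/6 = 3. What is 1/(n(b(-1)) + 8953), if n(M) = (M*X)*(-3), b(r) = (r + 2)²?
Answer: 1/9007 ≈ 0.00011102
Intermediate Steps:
X = -18 (X = -6*3 = -18)
b(r) = (2 + r)²
n(M) = 54*M (n(M) = (M*(-18))*(-3) = -18*M*(-3) = 54*M)
1/(n(b(-1)) + 8953) = 1/(54*(2 - 1)² + 8953) = 1/(54*1² + 8953) = 1/(54*1 + 8953) = 1/(54 + 8953) = 1/9007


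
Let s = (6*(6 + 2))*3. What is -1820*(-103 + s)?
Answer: -74620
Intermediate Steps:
s = 144 (s = (6*8)*3 = 48*3 = 144)
-1820*(-103 + s) = -1820*(-103 + 144) = -1820*41 = -74620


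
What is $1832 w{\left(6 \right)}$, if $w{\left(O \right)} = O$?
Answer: $10992$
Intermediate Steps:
$1832 w{\left(6 \right)} = 1832 \cdot 6 = 10992$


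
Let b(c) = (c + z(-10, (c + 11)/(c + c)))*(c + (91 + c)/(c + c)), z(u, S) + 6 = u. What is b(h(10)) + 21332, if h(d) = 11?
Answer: 233792/11 ≈ 21254.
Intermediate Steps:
z(u, S) = -6 + u
b(c) = (-16 + c)*(c + (91 + c)/(2*c)) (b(c) = (c + (-6 - 10))*(c + (91 + c)/(c + c)) = (c - 16)*(c + (91 + c)/((2*c))) = (-16 + c)*(c + (91 + c)*(1/(2*c))) = (-16 + c)*(c + (91 + c)/(2*c)))
b(h(10)) + 21332 = (75/2 + 11² - 728/11 - 31/2*11) + 21332 = (75/2 + 121 - 728*1/11 - 341/2) + 21332 = (75/2 + 121 - 728/11 - 341/2) + 21332 = -860/11 + 21332 = 233792/11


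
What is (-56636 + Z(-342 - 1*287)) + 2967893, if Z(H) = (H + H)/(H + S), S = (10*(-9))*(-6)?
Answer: 259103131/89 ≈ 2.9113e+6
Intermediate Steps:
S = 540 (S = -90*(-6) = 540)
Z(H) = 2*H/(540 + H) (Z(H) = (H + H)/(H + 540) = (2*H)/(540 + H) = 2*H/(540 + H))
(-56636 + Z(-342 - 1*287)) + 2967893 = (-56636 + 2*(-342 - 1*287)/(540 + (-342 - 1*287))) + 2967893 = (-56636 + 2*(-342 - 287)/(540 + (-342 - 287))) + 2967893 = (-56636 + 2*(-629)/(540 - 629)) + 2967893 = (-56636 + 2*(-629)/(-89)) + 2967893 = (-56636 + 2*(-629)*(-1/89)) + 2967893 = (-56636 + 1258/89) + 2967893 = -5039346/89 + 2967893 = 259103131/89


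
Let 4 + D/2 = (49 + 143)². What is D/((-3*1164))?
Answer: -190/9 ≈ -21.111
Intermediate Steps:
D = 73720 (D = -8 + 2*(49 + 143)² = -8 + 2*192² = -8 + 2*36864 = -8 + 73728 = 73720)
D/((-3*1164)) = 73720/((-3*1164)) = 73720/(-3492) = 73720*(-1/3492) = -190/9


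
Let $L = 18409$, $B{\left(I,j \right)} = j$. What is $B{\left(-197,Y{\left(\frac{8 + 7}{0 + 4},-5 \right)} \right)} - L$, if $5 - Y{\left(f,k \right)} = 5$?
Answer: $-18409$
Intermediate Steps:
$Y{\left(f,k \right)} = 0$ ($Y{\left(f,k \right)} = 5 - 5 = 0$)
$B{\left(-197,Y{\left(\frac{8 + 7}{0 + 4},-5 \right)} \right)} - L = 0 - 18409 = -18409$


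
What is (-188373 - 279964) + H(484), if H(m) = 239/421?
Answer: -197169638/421 ≈ -4.6834e+5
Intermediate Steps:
H(m) = 239/421 (H(m) = 239*(1/421) = 239/421)
(-188373 - 279964) + H(484) = (-188373 - 279964) + 239/421 = -468337 + 239/421 = -197169638/421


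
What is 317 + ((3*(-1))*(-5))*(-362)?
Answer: -5113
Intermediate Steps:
317 + ((3*(-1))*(-5))*(-362) = 317 - 3*(-5)*(-362) = 317 + 15*(-362) = 317 - 5430 = -5113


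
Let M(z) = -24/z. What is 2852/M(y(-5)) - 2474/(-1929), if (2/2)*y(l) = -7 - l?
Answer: 460933/1929 ≈ 238.95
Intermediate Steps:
y(l) = -7 - l
2852/M(y(-5)) - 2474/(-1929) = 2852/((-24/(-7 - 1*(-5)))) - 2474/(-1929) = 2852/((-24/(-7 + 5))) - 2474*(-1/1929) = 2852/((-24/(-2))) + 2474/1929 = 2852/((-24*(-1/2))) + 2474/1929 = 2852/12 + 2474/1929 = 2852*(1/12) + 2474/1929 = 713/3 + 2474/1929 = 460933/1929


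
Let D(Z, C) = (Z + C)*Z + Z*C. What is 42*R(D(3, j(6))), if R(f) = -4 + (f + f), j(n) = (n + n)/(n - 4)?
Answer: 3612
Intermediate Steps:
j(n) = 2*n/(-4 + n) (j(n) = (2*n)/(-4 + n) = 2*n/(-4 + n))
D(Z, C) = C*Z + Z*(C + Z) (D(Z, C) = (C + Z)*Z + C*Z = Z*(C + Z) + C*Z = C*Z + Z*(C + Z))
R(f) = -4 + 2*f
42*R(D(3, j(6))) = 42*(-4 + 2*(3*(3 + 2*(2*6/(-4 + 6))))) = 42*(-4 + 2*(3*(3 + 2*(2*6/2)))) = 42*(-4 + 2*(3*(3 + 2*(2*6*(½))))) = 42*(-4 + 2*(3*(3 + 2*6))) = 42*(-4 + 2*(3*(3 + 12))) = 42*(-4 + 2*(3*15)) = 42*(-4 + 2*45) = 42*(-4 + 90) = 42*86 = 3612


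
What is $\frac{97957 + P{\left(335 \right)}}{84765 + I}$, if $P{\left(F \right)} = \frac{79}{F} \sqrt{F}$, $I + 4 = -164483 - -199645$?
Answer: $\frac{97957}{119923} + \frac{79 \sqrt{335}}{40174205} \approx 0.81687$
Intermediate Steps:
$I = 35158$ ($I = -4 - -35162 = -4 + \left(-164483 + 199645\right) = -4 + 35162 = 35158$)
$P{\left(F \right)} = \frac{79}{\sqrt{F}}$
$\frac{97957 + P{\left(335 \right)}}{84765 + I} = \frac{97957 + \frac{79}{\sqrt{335}}}{84765 + 35158} = \frac{97957 + 79 \frac{\sqrt{335}}{335}}{119923} = \left(97957 + \frac{79 \sqrt{335}}{335}\right) \frac{1}{119923} = \frac{97957}{119923} + \frac{79 \sqrt{335}}{40174205}$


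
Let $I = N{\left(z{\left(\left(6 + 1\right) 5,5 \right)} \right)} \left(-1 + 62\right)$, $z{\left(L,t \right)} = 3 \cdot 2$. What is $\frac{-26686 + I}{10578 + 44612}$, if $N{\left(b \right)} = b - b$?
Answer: $- \frac{13343}{27595} \approx -0.48353$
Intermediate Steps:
$z{\left(L,t \right)} = 6$
$N{\left(b \right)} = 0$
$I = 0$ ($I = 0 \left(-1 + 62\right) = 0 \cdot 61 = 0$)
$\frac{-26686 + I}{10578 + 44612} = \frac{-26686 + 0}{10578 + 44612} = - \frac{26686}{55190} = \left(-26686\right) \frac{1}{55190} = - \frac{13343}{27595}$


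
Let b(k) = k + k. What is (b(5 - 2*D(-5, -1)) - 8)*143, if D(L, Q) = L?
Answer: 3146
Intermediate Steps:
b(k) = 2*k
(b(5 - 2*D(-5, -1)) - 8)*143 = (2*(5 - 2*(-5)) - 8)*143 = (2*(5 + 10) - 8)*143 = (2*15 - 8)*143 = (30 - 8)*143 = 22*143 = 3146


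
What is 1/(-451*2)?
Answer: -1/902 ≈ -0.0011086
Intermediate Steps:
1/(-451*2) = 1/(-902) = -1/902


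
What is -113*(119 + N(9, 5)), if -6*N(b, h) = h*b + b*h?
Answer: -11752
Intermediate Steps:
N(b, h) = -b*h/3 (N(b, h) = -(h*b + b*h)/6 = -(b*h + b*h)/6 = -b*h/3)
-113*(119 + N(9, 5)) = -113*(119 - ⅓*9*5) = -113*(119 - 15) = -113*104 = -11752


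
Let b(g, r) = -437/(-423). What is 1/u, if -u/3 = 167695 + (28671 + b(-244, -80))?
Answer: -141/83063255 ≈ -1.6975e-6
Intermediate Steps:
b(g, r) = 437/423 (b(g, r) = -437*(-1/423) = 437/423)
u = -83063255/141 (u = -3*(167695 + (28671 + 437/423)) = -3*(167695 + 12128270/423) = -3*83063255/423 = -83063255/141 ≈ -5.8910e+5)
1/u = 1/(-83063255/141) = -141/83063255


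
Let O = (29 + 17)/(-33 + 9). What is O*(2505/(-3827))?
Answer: 19205/15308 ≈ 1.2546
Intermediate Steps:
O = -23/12 (O = 46/(-24) = 46*(-1/24) = -23/12 ≈ -1.9167)
O*(2505/(-3827)) = -19205/(4*(-3827)) = -19205*(-1)/(4*3827) = -23/12*(-2505/3827) = 19205/15308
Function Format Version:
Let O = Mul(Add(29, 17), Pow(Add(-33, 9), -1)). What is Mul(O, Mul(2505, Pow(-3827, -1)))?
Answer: Rational(19205, 15308) ≈ 1.2546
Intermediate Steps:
O = Rational(-23, 12) (O = Mul(46, Pow(-24, -1)) = Mul(46, Rational(-1, 24)) = Rational(-23, 12) ≈ -1.9167)
Mul(O, Mul(2505, Pow(-3827, -1))) = Mul(Rational(-23, 12), Mul(2505, Pow(-3827, -1))) = Mul(Rational(-23, 12), Mul(2505, Rational(-1, 3827))) = Mul(Rational(-23, 12), Rational(-2505, 3827)) = Rational(19205, 15308)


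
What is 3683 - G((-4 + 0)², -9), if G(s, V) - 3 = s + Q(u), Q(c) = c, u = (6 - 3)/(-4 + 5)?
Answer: 3661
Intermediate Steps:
u = 3 (u = 3/1 = 3*1 = 3)
G(s, V) = 6 + s (G(s, V) = 3 + (s + 3) = 3 + (3 + s) = 6 + s)
3683 - G((-4 + 0)², -9) = 3683 - (6 + (-4 + 0)²) = 3683 - (6 + (-4)²) = 3683 - (6 + 16) = 3683 - 1*22 = 3683 - 22 = 3661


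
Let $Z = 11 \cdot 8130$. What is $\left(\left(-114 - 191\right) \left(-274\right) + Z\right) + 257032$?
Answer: $430032$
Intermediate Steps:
$Z = 89430$
$\left(\left(-114 - 191\right) \left(-274\right) + Z\right) + 257032 = \left(\left(-114 - 191\right) \left(-274\right) + 89430\right) + 257032 = \left(\left(-305\right) \left(-274\right) + 89430\right) + 257032 = \left(83570 + 89430\right) + 257032 = 173000 + 257032 = 430032$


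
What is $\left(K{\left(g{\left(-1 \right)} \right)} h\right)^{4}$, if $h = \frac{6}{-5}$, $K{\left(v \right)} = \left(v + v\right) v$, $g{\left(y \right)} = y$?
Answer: $\frac{20736}{625} \approx 33.178$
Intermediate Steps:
$K{\left(v \right)} = 2 v^{2}$ ($K{\left(v \right)} = 2 v v = 2 v^{2}$)
$h = - \frac{6}{5}$ ($h = 6 \left(- \frac{1}{5}\right) = - \frac{6}{5} \approx -1.2$)
$\left(K{\left(g{\left(-1 \right)} \right)} h\right)^{4} = \left(2 \left(-1\right)^{2} \left(- \frac{6}{5}\right)\right)^{4} = \left(2 \cdot 1 \left(- \frac{6}{5}\right)\right)^{4} = \left(2 \left(- \frac{6}{5}\right)\right)^{4} = \left(- \frac{12}{5}\right)^{4} = \frac{20736}{625}$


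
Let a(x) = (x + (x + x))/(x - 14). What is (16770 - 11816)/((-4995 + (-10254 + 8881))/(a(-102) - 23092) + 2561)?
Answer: 6634312582/3430017007 ≈ 1.9342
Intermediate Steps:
a(x) = 3*x/(-14 + x) (a(x) = (x + 2*x)/(-14 + x) = (3*x)/(-14 + x) = 3*x/(-14 + x))
(16770 - 11816)/((-4995 + (-10254 + 8881))/(a(-102) - 23092) + 2561) = (16770 - 11816)/((-4995 + (-10254 + 8881))/(3*(-102)/(-14 - 102) - 23092) + 2561) = 4954/((-4995 - 1373)/(3*(-102)/(-116) - 23092) + 2561) = 4954/(-6368/(3*(-102)*(-1/116) - 23092) + 2561) = 4954/(-6368/(153/58 - 23092) + 2561) = 4954/(-6368/(-1339183/58) + 2561) = 4954/(-6368*(-58/1339183) + 2561) = 4954/(369344/1339183 + 2561) = 4954/(3430017007/1339183) = 4954*(1339183/3430017007) = 6634312582/3430017007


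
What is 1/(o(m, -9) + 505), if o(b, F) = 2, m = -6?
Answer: 1/507 ≈ 0.0019724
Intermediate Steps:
1/(o(m, -9) + 505) = 1/(2 + 505) = 1/507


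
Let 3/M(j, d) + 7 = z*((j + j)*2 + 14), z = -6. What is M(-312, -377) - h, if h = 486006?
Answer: -3594986379/7397 ≈ -4.8601e+5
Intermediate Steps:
M(j, d) = 3/(-91 - 24*j) (M(j, d) = 3/(-7 - 6*((j + j)*2 + 14)) = 3/(-7 - 6*((2*j)*2 + 14)) = 3/(-7 - 6*(4*j + 14)) = 3/(-7 - 6*(14 + 4*j)) = 3/(-7 + (-84 - 24*j)) = 3/(-91 - 24*j))
M(-312, -377) - h = 3/(-91 - 24*(-312)) - 1*486006 = 3/(-91 + 7488) - 486006 = 3/7397 - 486006 = -3594986379/7397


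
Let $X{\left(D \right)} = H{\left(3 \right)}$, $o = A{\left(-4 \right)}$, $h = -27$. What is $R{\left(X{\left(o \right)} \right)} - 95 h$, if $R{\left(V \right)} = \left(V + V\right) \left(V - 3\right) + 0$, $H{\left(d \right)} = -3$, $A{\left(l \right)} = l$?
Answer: $2601$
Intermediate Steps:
$o = -4$
$X{\left(D \right)} = -3$
$R{\left(V \right)} = 2 V \left(-3 + V\right)$ ($R{\left(V \right)} = 2 V \left(-3 + V\right) + 0 = 2 V \left(-3 + V\right)$)
$R{\left(X{\left(o \right)} \right)} - 95 h = 2 \left(-3\right) \left(-3 - 3\right) - -2565 = 2 \left(-3\right) \left(-6\right) + 2565 = 36 + 2565 = 2601$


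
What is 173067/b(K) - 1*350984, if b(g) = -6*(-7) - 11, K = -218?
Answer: -10707437/31 ≈ -3.4540e+5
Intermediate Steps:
b(g) = 31 (b(g) = 42 - 11 = 31)
173067/b(K) - 1*350984 = 173067/31 - 1*350984 = 173067*(1/31) - 350984 = 173067/31 - 350984 = -10707437/31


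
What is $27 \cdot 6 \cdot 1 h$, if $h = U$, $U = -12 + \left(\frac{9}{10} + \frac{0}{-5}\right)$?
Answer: $- \frac{8991}{5} \approx -1798.2$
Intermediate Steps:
$U = - \frac{111}{10}$ ($U = -12 + \left(9 \cdot \frac{1}{10} + 0 \left(- \frac{1}{5}\right)\right) = -12 + \left(\frac{9}{10} + 0\right) = -12 + \frac{9}{10} = - \frac{111}{10} \approx -11.1$)
$h = - \frac{111}{10} \approx -11.1$
$27 \cdot 6 \cdot 1 h = 27 \cdot 6 \cdot 1 \left(- \frac{111}{10}\right) = 27 \cdot 6 \left(- \frac{111}{10}\right) = 162 \left(- \frac{111}{10}\right) = - \frac{8991}{5}$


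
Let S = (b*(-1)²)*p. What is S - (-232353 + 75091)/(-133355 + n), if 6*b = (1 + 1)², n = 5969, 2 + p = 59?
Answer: 334529/9099 ≈ 36.765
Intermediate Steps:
p = 57 (p = -2 + 59 = 57)
b = ⅔ (b = (1 + 1)²/6 = (⅙)*2² = (⅙)*4 = ⅔ ≈ 0.66667)
S = 38 (S = ((⅔)*(-1)²)*57 = ((⅔)*1)*57 = (⅔)*57 = 38)
S - (-232353 + 75091)/(-133355 + n) = 38 - (-232353 + 75091)/(-133355 + 5969) = 38 - (-157262)/(-127386) = 38 - (-157262)*(-1)/127386 = 38 - 1*11233/9099 = 38 - 11233/9099 = 334529/9099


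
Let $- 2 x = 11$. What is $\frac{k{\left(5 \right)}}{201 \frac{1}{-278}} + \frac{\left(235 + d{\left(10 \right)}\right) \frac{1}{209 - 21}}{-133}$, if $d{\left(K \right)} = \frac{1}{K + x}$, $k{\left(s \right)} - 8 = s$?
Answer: $- \frac{271235207}{15077412} \approx -17.99$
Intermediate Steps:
$x = - \frac{11}{2}$ ($x = \left(- \frac{1}{2}\right) 11 = - \frac{11}{2} \approx -5.5$)
$k{\left(s \right)} = 8 + s$
$d{\left(K \right)} = \frac{1}{- \frac{11}{2} + K}$ ($d{\left(K \right)} = \frac{1}{K - \frac{11}{2}} = \frac{1}{- \frac{11}{2} + K}$)
$\frac{k{\left(5 \right)}}{201 \frac{1}{-278}} + \frac{\left(235 + d{\left(10 \right)}\right) \frac{1}{209 - 21}}{-133} = \frac{8 + 5}{201 \frac{1}{-278}} + \frac{\left(235 + \frac{2}{-11 + 2 \cdot 10}\right) \frac{1}{209 - 21}}{-133} = \frac{13}{201 \left(- \frac{1}{278}\right)} + \frac{235 + \frac{2}{-11 + 20}}{188} \left(- \frac{1}{133}\right) = \frac{13}{- \frac{201}{278}} + \left(235 + \frac{2}{9}\right) \frac{1}{188} \left(- \frac{1}{133}\right) = 13 \left(- \frac{278}{201}\right) + \left(235 + 2 \cdot \frac{1}{9}\right) \frac{1}{188} \left(- \frac{1}{133}\right) = - \frac{3614}{201} + \left(235 + \frac{2}{9}\right) \frac{1}{188} \left(- \frac{1}{133}\right) = - \frac{3614}{201} + \frac{2117}{9} \cdot \frac{1}{188} \left(- \frac{1}{133}\right) = - \frac{3614}{201} + \frac{2117}{1692} \left(- \frac{1}{133}\right) = - \frac{3614}{201} - \frac{2117}{225036} = - \frac{271235207}{15077412}$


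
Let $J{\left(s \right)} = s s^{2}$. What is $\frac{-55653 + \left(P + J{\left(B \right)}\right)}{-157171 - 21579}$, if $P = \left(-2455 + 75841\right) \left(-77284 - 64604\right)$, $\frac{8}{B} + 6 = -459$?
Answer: $\frac{1046935830746287637}{17972351718750} \approx 58253.0$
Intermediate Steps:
$B = - \frac{8}{465}$ ($B = \frac{8}{-6 - 459} = \frac{8}{-465} = 8 \left(- \frac{1}{465}\right) = - \frac{8}{465} \approx -0.017204$)
$J{\left(s \right)} = s^{3}$
$P = -10412592768$ ($P = 73386 \left(-141888\right) = -10412592768$)
$\frac{-55653 + \left(P + J{\left(B \right)}\right)}{-157171 - 21579} = \frac{-55653 - \left(10412592768 - \left(- \frac{8}{465}\right)^{3}\right)}{-157171 - 21579} = \frac{-55653 - \frac{1046930235136272512}{100544625}}{-178750} = \left(-55653 - \frac{1046930235136272512}{100544625}\right) \left(- \frac{1}{178750}\right) = \left(- \frac{1046935830746287637}{100544625}\right) \left(- \frac{1}{178750}\right) = \frac{1046935830746287637}{17972351718750}$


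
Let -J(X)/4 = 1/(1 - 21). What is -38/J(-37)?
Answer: -190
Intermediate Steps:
J(X) = ⅕ (J(X) = -4/(1 - 21) = -4/(-20) = -4*(-1/20) = ⅕)
-38/J(-37) = -38/⅕ = -38*5 = -190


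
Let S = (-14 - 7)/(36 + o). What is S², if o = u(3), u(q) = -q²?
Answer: 49/81 ≈ 0.60494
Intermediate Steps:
o = -9 (o = -1*3² = -1*9 = -9)
S = -7/9 (S = (-14 - 7)/(36 - 9) = -21/27 = -21*1/27 = -7/9 ≈ -0.77778)
S² = (-7/9)² = 49/81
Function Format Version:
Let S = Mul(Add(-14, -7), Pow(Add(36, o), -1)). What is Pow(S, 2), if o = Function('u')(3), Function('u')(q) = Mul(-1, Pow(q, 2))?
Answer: Rational(49, 81) ≈ 0.60494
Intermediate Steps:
o = -9 (o = Mul(-1, Pow(3, 2)) = Mul(-1, 9) = -9)
S = Rational(-7, 9) (S = Mul(Add(-14, -7), Pow(Add(36, -9), -1)) = Mul(-21, Pow(27, -1)) = Mul(-21, Rational(1, 27)) = Rational(-7, 9) ≈ -0.77778)
Pow(S, 2) = Pow(Rational(-7, 9), 2) = Rational(49, 81)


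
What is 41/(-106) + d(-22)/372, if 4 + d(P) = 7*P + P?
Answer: -2861/3286 ≈ -0.87066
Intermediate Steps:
d(P) = -4 + 8*P (d(P) = -4 + (7*P + P) = -4 + 8*P)
41/(-106) + d(-22)/372 = 41/(-106) + (-4 + 8*(-22))/372 = 41*(-1/106) + (-4 - 176)*(1/372) = -41/106 - 180*1/372 = -41/106 - 15/31 = -2861/3286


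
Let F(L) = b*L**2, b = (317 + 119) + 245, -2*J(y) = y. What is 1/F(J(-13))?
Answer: 4/115089 ≈ 3.4756e-5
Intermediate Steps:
J(y) = -y/2
b = 681 (b = 436 + 245 = 681)
F(L) = 681*L**2
1/F(J(-13)) = 1/(681*(-1/2*(-13))**2) = 1/(681*(13/2)**2) = 1/(681*(169/4)) = 1/(115089/4) = 4/115089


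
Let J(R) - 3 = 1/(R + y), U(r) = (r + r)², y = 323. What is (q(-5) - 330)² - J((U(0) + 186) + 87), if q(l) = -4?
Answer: 66485587/596 ≈ 1.1155e+5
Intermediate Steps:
U(r) = 4*r² (U(r) = (2*r)² = 4*r²)
J(R) = 3 + 1/(323 + R) (J(R) = 3 + 1/(R + 323) = 3 + 1/(323 + R))
(q(-5) - 330)² - J((U(0) + 186) + 87) = (-4 - 330)² - (970 + 3*((4*0² + 186) + 87))/(323 + ((4*0² + 186) + 87)) = (-334)² - (970 + 3*((4*0 + 186) + 87))/(323 + ((4*0 + 186) + 87)) = 111556 - (970 + 3*((0 + 186) + 87))/(323 + ((0 + 186) + 87)) = 111556 - (970 + 3*(186 + 87))/(323 + (186 + 87)) = 111556 - (970 + 3*273)/(323 + 273) = 111556 - (970 + 819)/596 = 111556 - 1789/596 = 66485587/596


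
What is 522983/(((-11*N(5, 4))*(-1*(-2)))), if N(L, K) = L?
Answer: -522983/110 ≈ -4754.4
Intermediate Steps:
522983/(((-11*N(5, 4))*(-1*(-2)))) = 522983/(((-11*5)*(-1*(-2)))) = 522983/((-55*2)) = 522983/(-110) = 522983*(-1/110) = -522983/110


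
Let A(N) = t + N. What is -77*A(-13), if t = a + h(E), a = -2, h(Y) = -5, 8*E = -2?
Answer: 1540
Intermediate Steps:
E = -¼ (E = (⅛)*(-2) = -¼ ≈ -0.25000)
t = -7 (t = -2 - 5 = -7)
A(N) = -7 + N
-77*A(-13) = -77*(-7 - 13) = -77*(-20) = 1540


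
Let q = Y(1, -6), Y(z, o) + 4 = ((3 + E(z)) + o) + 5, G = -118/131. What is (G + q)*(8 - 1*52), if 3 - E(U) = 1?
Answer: 5192/131 ≈ 39.634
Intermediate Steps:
E(U) = 2 (E(U) = 3 - 1*1 = 3 - 1 = 2)
G = -118/131 (G = -118*1/131 = -118/131 ≈ -0.90076)
Y(z, o) = 6 + o (Y(z, o) = -4 + (((3 + 2) + o) + 5) = -4 + ((5 + o) + 5) = -4 + (10 + o) = 6 + o)
q = 0 (q = 6 - 6 = 0)
(G + q)*(8 - 1*52) = (-118/131 + 0)*(8 - 1*52) = -118*(8 - 52)/131 = -118/131*(-44) = 5192/131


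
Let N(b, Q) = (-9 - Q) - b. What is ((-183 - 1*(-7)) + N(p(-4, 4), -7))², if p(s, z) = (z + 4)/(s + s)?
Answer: 31329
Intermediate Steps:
p(s, z) = (4 + z)/(2*s) (p(s, z) = (4 + z)/((2*s)) = (4 + z)*(1/(2*s)) = (4 + z)/(2*s))
N(b, Q) = -9 - Q - b
((-183 - 1*(-7)) + N(p(-4, 4), -7))² = ((-183 - 1*(-7)) + (-9 - 1*(-7) - (4 + 4)/(2*(-4))))² = ((-183 + 7) + (-9 + 7 - (-1)*8/(2*4)))² = (-176 + (-9 + 7 - 1*(-1)))² = (-176 + (-9 + 7 + 1))² = (-176 - 1)² = (-177)² = 31329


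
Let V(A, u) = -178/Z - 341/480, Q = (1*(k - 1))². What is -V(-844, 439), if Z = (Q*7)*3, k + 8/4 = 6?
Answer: 49963/30240 ≈ 1.6522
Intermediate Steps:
k = 4 (k = -2 + 6 = 4)
Q = 9 (Q = (1*(4 - 1))² = (1*3)² = 3² = 9)
Z = 189 (Z = (9*7)*3 = 63*3 = 189)
V(A, u) = -49963/30240 (V(A, u) = -178/189 - 341/480 = -49963/30240)
-V(-844, 439) = -1*(-49963/30240) = 49963/30240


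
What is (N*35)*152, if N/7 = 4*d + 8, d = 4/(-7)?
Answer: 212800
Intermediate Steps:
d = -4/7 (d = 4*(-1/7) = -4/7 ≈ -0.57143)
N = 40 (N = 7*(4*(-4/7) + 8) = 7*(-16/7 + 8) = 7*(40/7) = 40)
(N*35)*152 = (40*35)*152 = 1400*152 = 212800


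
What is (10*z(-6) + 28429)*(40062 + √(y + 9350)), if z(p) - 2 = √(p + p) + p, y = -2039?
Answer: (28389 + 20*I*√3)*(40062 + √7311) ≈ 1.1397e+9 + 1.3908e+6*I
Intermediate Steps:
z(p) = 2 + p + √2*√p (z(p) = 2 + (√(p + p) + p) = 2 + (√(2*p) + p) = 2 + (√2*√p + p) = 2 + (p + √2*√p) = 2 + p + √2*√p)
(10*z(-6) + 28429)*(40062 + √(y + 9350)) = (10*(2 - 6 + √2*√(-6)) + 28429)*(40062 + √(-2039 + 9350)) = (10*(2 - 6 + √2*(I*√6)) + 28429)*(40062 + √7311) = (10*(2 - 6 + 2*I*√3) + 28429)*(40062 + √7311) = (10*(-4 + 2*I*√3) + 28429)*(40062 + √7311) = ((-40 + 20*I*√3) + 28429)*(40062 + √7311) = (28389 + 20*I*√3)*(40062 + √7311)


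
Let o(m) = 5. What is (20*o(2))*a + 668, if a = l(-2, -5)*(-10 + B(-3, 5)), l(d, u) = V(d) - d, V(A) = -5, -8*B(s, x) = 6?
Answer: 3893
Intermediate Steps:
B(s, x) = -3/4 (B(s, x) = -1/8*6 = -3/4)
l(d, u) = -5 - d
a = 129/4 (a = (-5 - 1*(-2))*(-10 - 3/4) = (-5 + 2)*(-43/4) = -3*(-43/4) = 129/4 ≈ 32.250)
(20*o(2))*a + 668 = (20*5)*(129/4) + 668 = 100*(129/4) + 668 = 3225 + 668 = 3893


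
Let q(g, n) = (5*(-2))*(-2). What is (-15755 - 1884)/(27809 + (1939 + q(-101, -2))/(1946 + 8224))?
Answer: -59796210/94273163 ≈ -0.63429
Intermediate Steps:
q(g, n) = 20 (q(g, n) = -10*(-2) = 20)
(-15755 - 1884)/(27809 + (1939 + q(-101, -2))/(1946 + 8224)) = (-15755 - 1884)/(27809 + (1939 + 20)/(1946 + 8224)) = -17639/(27809 + 1959/10170) = -17639/(27809 + 1959*(1/10170)) = -17639/(27809 + 653/3390) = -17639/94273163/3390 = -17639*3390/94273163 = -59796210/94273163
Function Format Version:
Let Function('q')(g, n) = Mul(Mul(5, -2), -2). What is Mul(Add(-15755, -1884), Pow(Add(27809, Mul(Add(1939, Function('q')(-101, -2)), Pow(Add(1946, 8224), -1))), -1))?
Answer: Rational(-59796210, 94273163) ≈ -0.63429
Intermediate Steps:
Function('q')(g, n) = 20 (Function('q')(g, n) = Mul(-10, -2) = 20)
Mul(Add(-15755, -1884), Pow(Add(27809, Mul(Add(1939, Function('q')(-101, -2)), Pow(Add(1946, 8224), -1))), -1)) = Mul(Add(-15755, -1884), Pow(Add(27809, Mul(Add(1939, 20), Pow(Add(1946, 8224), -1))), -1)) = Mul(-17639, Pow(Add(27809, Mul(1959, Pow(10170, -1))), -1)) = Mul(-17639, Pow(Add(27809, Mul(1959, Rational(1, 10170))), -1)) = Mul(-17639, Pow(Add(27809, Rational(653, 3390)), -1)) = Mul(-17639, Pow(Rational(94273163, 3390), -1)) = Mul(-17639, Rational(3390, 94273163)) = Rational(-59796210, 94273163)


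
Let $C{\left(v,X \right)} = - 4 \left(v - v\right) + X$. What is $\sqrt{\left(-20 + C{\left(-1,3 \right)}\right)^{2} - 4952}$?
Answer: $i \sqrt{4663} \approx 68.286 i$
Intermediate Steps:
$C{\left(v,X \right)} = X$ ($C{\left(v,X \right)} = \left(-4\right) 0 + X = 0 + X = X$)
$\sqrt{\left(-20 + C{\left(-1,3 \right)}\right)^{2} - 4952} = \sqrt{\left(-20 + 3\right)^{2} - 4952} = \sqrt{\left(-17\right)^{2} - 4952} = \sqrt{289 - 4952} = \sqrt{-4663} = i \sqrt{4663}$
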